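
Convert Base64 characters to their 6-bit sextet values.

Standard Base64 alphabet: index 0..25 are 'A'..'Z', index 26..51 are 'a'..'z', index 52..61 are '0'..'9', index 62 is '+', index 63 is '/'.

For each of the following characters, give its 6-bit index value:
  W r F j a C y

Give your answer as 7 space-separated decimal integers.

Answer: 22 43 5 35 26 2 50

Derivation:
'W': A..Z range, ord('W') − ord('A') = 22
'r': a..z range, 26 + ord('r') − ord('a') = 43
'F': A..Z range, ord('F') − ord('A') = 5
'j': a..z range, 26 + ord('j') − ord('a') = 35
'a': a..z range, 26 + ord('a') − ord('a') = 26
'C': A..Z range, ord('C') − ord('A') = 2
'y': a..z range, 26 + ord('y') − ord('a') = 50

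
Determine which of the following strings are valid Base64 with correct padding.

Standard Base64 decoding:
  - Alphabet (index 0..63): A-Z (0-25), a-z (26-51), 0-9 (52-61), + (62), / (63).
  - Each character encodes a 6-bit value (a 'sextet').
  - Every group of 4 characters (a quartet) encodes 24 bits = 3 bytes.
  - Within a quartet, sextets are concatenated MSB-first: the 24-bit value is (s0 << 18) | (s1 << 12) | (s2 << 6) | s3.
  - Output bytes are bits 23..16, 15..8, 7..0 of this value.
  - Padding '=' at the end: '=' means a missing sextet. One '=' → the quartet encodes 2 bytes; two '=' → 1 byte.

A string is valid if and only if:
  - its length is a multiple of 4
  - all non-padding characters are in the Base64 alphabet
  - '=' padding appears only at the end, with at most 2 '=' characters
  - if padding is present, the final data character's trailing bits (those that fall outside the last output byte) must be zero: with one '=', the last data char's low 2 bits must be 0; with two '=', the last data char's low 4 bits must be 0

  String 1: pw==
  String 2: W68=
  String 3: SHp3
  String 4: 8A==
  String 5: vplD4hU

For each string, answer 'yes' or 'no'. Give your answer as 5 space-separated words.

Answer: yes yes yes yes no

Derivation:
String 1: 'pw==' → valid
String 2: 'W68=' → valid
String 3: 'SHp3' → valid
String 4: '8A==' → valid
String 5: 'vplD4hU' → invalid (len=7 not mult of 4)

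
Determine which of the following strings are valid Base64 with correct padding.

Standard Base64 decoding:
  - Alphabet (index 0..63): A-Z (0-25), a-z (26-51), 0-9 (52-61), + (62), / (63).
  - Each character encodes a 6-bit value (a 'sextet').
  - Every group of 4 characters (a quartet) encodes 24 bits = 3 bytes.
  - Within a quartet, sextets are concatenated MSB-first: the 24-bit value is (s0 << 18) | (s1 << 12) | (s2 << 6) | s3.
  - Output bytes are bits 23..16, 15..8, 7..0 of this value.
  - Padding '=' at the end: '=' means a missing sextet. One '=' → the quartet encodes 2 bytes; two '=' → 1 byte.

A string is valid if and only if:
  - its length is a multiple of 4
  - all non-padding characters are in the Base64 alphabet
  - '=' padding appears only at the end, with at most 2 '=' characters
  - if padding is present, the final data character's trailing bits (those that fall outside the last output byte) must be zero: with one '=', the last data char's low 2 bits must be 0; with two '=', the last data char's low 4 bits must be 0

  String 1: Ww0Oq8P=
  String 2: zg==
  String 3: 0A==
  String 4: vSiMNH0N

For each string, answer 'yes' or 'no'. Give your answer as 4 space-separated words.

String 1: 'Ww0Oq8P=' → invalid (bad trailing bits)
String 2: 'zg==' → valid
String 3: '0A==' → valid
String 4: 'vSiMNH0N' → valid

Answer: no yes yes yes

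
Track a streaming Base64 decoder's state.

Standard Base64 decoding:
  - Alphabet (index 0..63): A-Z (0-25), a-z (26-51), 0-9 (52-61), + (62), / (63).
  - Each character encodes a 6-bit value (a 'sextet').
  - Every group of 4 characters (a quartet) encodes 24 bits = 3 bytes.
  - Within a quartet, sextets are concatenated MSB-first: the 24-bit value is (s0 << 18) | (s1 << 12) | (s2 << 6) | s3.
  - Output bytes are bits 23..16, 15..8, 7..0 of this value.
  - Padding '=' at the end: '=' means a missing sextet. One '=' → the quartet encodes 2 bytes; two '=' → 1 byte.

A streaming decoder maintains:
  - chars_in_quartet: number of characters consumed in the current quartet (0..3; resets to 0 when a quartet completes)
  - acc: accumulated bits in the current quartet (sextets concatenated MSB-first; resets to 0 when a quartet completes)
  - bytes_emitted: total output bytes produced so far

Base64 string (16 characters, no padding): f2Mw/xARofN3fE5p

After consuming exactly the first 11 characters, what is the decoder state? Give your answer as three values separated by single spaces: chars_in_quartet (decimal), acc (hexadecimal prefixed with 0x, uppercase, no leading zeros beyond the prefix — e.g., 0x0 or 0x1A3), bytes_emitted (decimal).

After char 0 ('f'=31): chars_in_quartet=1 acc=0x1F bytes_emitted=0
After char 1 ('2'=54): chars_in_quartet=2 acc=0x7F6 bytes_emitted=0
After char 2 ('M'=12): chars_in_quartet=3 acc=0x1FD8C bytes_emitted=0
After char 3 ('w'=48): chars_in_quartet=4 acc=0x7F6330 -> emit 7F 63 30, reset; bytes_emitted=3
After char 4 ('/'=63): chars_in_quartet=1 acc=0x3F bytes_emitted=3
After char 5 ('x'=49): chars_in_quartet=2 acc=0xFF1 bytes_emitted=3
After char 6 ('A'=0): chars_in_quartet=3 acc=0x3FC40 bytes_emitted=3
After char 7 ('R'=17): chars_in_quartet=4 acc=0xFF1011 -> emit FF 10 11, reset; bytes_emitted=6
After char 8 ('o'=40): chars_in_quartet=1 acc=0x28 bytes_emitted=6
After char 9 ('f'=31): chars_in_quartet=2 acc=0xA1F bytes_emitted=6
After char 10 ('N'=13): chars_in_quartet=3 acc=0x287CD bytes_emitted=6

Answer: 3 0x287CD 6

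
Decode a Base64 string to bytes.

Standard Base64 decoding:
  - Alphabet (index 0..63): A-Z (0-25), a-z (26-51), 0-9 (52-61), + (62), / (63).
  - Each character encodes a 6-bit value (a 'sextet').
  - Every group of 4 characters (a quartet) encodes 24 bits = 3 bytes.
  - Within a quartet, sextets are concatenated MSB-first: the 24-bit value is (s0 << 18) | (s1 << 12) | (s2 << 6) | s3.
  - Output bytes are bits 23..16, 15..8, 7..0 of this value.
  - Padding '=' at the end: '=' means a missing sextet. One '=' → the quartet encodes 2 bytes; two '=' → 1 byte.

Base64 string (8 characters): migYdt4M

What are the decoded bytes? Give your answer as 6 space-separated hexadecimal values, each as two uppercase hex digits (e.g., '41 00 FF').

Answer: 9A 28 18 76 DE 0C

Derivation:
After char 0 ('m'=38): chars_in_quartet=1 acc=0x26 bytes_emitted=0
After char 1 ('i'=34): chars_in_quartet=2 acc=0x9A2 bytes_emitted=0
After char 2 ('g'=32): chars_in_quartet=3 acc=0x268A0 bytes_emitted=0
After char 3 ('Y'=24): chars_in_quartet=4 acc=0x9A2818 -> emit 9A 28 18, reset; bytes_emitted=3
After char 4 ('d'=29): chars_in_quartet=1 acc=0x1D bytes_emitted=3
After char 5 ('t'=45): chars_in_quartet=2 acc=0x76D bytes_emitted=3
After char 6 ('4'=56): chars_in_quartet=3 acc=0x1DB78 bytes_emitted=3
After char 7 ('M'=12): chars_in_quartet=4 acc=0x76DE0C -> emit 76 DE 0C, reset; bytes_emitted=6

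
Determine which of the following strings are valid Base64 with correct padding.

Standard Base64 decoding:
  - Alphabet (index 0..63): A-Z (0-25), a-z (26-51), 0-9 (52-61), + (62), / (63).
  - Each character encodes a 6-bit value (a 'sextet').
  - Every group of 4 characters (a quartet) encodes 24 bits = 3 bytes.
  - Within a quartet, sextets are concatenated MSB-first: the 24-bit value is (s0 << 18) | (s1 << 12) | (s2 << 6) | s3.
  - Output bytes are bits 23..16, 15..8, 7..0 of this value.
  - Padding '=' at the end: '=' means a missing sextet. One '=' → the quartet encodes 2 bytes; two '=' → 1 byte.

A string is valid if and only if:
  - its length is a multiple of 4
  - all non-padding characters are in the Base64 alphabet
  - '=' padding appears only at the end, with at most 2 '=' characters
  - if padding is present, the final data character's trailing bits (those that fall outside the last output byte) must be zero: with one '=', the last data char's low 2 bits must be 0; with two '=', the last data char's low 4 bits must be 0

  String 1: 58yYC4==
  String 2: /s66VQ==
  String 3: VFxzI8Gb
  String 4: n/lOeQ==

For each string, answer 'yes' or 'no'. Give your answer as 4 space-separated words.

Answer: no yes yes yes

Derivation:
String 1: '58yYC4==' → invalid (bad trailing bits)
String 2: '/s66VQ==' → valid
String 3: 'VFxzI8Gb' → valid
String 4: 'n/lOeQ==' → valid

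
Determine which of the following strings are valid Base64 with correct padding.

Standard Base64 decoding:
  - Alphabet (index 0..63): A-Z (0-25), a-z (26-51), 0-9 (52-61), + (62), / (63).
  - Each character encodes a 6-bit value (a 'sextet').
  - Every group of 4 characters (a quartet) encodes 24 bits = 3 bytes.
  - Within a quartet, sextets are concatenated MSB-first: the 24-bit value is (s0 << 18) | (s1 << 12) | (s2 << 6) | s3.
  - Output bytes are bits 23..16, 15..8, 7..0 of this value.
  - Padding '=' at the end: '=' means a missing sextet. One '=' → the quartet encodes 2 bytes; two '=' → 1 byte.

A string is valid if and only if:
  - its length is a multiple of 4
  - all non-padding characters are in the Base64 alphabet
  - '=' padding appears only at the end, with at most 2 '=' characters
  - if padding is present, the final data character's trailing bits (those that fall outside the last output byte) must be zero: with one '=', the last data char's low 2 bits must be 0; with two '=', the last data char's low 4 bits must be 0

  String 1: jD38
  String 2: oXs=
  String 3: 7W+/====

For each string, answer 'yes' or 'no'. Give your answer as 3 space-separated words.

Answer: yes yes no

Derivation:
String 1: 'jD38' → valid
String 2: 'oXs=' → valid
String 3: '7W+/====' → invalid (4 pad chars (max 2))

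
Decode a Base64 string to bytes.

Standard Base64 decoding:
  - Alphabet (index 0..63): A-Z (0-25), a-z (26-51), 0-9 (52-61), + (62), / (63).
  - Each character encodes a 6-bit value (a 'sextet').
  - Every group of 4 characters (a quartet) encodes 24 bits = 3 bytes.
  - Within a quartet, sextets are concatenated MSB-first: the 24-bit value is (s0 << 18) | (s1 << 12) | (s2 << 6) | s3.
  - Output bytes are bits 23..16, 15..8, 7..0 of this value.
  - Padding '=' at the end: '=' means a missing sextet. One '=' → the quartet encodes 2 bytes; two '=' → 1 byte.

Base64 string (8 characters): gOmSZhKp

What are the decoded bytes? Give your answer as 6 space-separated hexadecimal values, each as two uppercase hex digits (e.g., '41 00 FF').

After char 0 ('g'=32): chars_in_quartet=1 acc=0x20 bytes_emitted=0
After char 1 ('O'=14): chars_in_quartet=2 acc=0x80E bytes_emitted=0
After char 2 ('m'=38): chars_in_quartet=3 acc=0x203A6 bytes_emitted=0
After char 3 ('S'=18): chars_in_quartet=4 acc=0x80E992 -> emit 80 E9 92, reset; bytes_emitted=3
After char 4 ('Z'=25): chars_in_quartet=1 acc=0x19 bytes_emitted=3
After char 5 ('h'=33): chars_in_quartet=2 acc=0x661 bytes_emitted=3
After char 6 ('K'=10): chars_in_quartet=3 acc=0x1984A bytes_emitted=3
After char 7 ('p'=41): chars_in_quartet=4 acc=0x6612A9 -> emit 66 12 A9, reset; bytes_emitted=6

Answer: 80 E9 92 66 12 A9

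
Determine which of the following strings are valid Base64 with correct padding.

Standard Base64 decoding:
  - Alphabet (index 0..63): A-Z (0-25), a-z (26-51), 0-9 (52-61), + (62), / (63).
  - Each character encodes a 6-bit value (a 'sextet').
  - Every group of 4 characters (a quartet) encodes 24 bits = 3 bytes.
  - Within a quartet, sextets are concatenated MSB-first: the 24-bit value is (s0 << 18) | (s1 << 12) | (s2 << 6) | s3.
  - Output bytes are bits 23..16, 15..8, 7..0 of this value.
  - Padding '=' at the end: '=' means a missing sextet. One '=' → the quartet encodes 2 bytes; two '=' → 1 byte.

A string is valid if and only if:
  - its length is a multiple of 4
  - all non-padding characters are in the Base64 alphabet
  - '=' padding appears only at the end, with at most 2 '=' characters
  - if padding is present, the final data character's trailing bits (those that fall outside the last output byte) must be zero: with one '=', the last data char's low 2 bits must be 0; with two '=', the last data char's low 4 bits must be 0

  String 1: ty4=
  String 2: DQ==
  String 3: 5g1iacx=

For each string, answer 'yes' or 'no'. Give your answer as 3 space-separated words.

Answer: yes yes no

Derivation:
String 1: 'ty4=' → valid
String 2: 'DQ==' → valid
String 3: '5g1iacx=' → invalid (bad trailing bits)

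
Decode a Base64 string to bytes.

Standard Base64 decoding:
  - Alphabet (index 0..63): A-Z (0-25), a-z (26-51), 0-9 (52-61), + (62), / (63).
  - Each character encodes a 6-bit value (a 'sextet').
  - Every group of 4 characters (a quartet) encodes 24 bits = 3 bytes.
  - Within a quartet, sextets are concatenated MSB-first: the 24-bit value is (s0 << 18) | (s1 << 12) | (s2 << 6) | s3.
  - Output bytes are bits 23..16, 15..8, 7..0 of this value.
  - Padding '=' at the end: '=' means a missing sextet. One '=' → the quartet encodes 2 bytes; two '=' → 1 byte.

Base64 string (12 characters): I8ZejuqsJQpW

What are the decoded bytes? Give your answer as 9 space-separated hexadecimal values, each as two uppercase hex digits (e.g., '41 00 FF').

Answer: 23 C6 5E 8E EA AC 25 0A 56

Derivation:
After char 0 ('I'=8): chars_in_quartet=1 acc=0x8 bytes_emitted=0
After char 1 ('8'=60): chars_in_quartet=2 acc=0x23C bytes_emitted=0
After char 2 ('Z'=25): chars_in_quartet=3 acc=0x8F19 bytes_emitted=0
After char 3 ('e'=30): chars_in_quartet=4 acc=0x23C65E -> emit 23 C6 5E, reset; bytes_emitted=3
After char 4 ('j'=35): chars_in_quartet=1 acc=0x23 bytes_emitted=3
After char 5 ('u'=46): chars_in_quartet=2 acc=0x8EE bytes_emitted=3
After char 6 ('q'=42): chars_in_quartet=3 acc=0x23BAA bytes_emitted=3
After char 7 ('s'=44): chars_in_quartet=4 acc=0x8EEAAC -> emit 8E EA AC, reset; bytes_emitted=6
After char 8 ('J'=9): chars_in_quartet=1 acc=0x9 bytes_emitted=6
After char 9 ('Q'=16): chars_in_quartet=2 acc=0x250 bytes_emitted=6
After char 10 ('p'=41): chars_in_quartet=3 acc=0x9429 bytes_emitted=6
After char 11 ('W'=22): chars_in_quartet=4 acc=0x250A56 -> emit 25 0A 56, reset; bytes_emitted=9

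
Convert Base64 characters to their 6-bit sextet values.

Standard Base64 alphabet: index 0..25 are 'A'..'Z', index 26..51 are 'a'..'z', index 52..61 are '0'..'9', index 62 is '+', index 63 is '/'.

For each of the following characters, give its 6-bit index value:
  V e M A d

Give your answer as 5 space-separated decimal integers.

Answer: 21 30 12 0 29

Derivation:
'V': A..Z range, ord('V') − ord('A') = 21
'e': a..z range, 26 + ord('e') − ord('a') = 30
'M': A..Z range, ord('M') − ord('A') = 12
'A': A..Z range, ord('A') − ord('A') = 0
'd': a..z range, 26 + ord('d') − ord('a') = 29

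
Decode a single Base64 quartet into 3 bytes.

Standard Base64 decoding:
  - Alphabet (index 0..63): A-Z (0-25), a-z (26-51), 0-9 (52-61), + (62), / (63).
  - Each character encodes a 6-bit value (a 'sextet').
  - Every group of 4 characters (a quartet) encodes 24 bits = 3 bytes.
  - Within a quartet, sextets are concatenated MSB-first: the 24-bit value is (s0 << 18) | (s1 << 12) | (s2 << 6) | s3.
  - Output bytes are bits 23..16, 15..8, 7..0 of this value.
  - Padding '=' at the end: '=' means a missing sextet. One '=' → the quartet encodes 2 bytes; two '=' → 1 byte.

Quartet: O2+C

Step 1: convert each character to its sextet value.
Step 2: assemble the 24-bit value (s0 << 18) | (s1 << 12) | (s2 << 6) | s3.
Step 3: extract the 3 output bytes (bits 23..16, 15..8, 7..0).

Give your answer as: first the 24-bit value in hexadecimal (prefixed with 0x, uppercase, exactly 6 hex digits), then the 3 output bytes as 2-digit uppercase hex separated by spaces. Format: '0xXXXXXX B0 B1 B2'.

Sextets: O=14, 2=54, +=62, C=2
24-bit: (14<<18) | (54<<12) | (62<<6) | 2
      = 0x380000 | 0x036000 | 0x000F80 | 0x000002
      = 0x3B6F82
Bytes: (v>>16)&0xFF=3B, (v>>8)&0xFF=6F, v&0xFF=82

Answer: 0x3B6F82 3B 6F 82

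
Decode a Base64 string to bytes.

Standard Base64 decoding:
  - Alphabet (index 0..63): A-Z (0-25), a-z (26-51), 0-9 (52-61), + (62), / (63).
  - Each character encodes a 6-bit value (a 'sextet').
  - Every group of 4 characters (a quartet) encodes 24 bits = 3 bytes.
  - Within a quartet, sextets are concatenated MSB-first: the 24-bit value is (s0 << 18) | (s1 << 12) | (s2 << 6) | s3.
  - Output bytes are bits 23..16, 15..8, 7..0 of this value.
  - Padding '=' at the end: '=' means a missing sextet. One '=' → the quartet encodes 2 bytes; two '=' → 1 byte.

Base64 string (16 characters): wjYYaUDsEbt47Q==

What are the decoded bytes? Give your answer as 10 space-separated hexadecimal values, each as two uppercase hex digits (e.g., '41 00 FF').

Answer: C2 36 18 69 40 EC 11 BB 78 ED

Derivation:
After char 0 ('w'=48): chars_in_quartet=1 acc=0x30 bytes_emitted=0
After char 1 ('j'=35): chars_in_quartet=2 acc=0xC23 bytes_emitted=0
After char 2 ('Y'=24): chars_in_quartet=3 acc=0x308D8 bytes_emitted=0
After char 3 ('Y'=24): chars_in_quartet=4 acc=0xC23618 -> emit C2 36 18, reset; bytes_emitted=3
After char 4 ('a'=26): chars_in_quartet=1 acc=0x1A bytes_emitted=3
After char 5 ('U'=20): chars_in_quartet=2 acc=0x694 bytes_emitted=3
After char 6 ('D'=3): chars_in_quartet=3 acc=0x1A503 bytes_emitted=3
After char 7 ('s'=44): chars_in_quartet=4 acc=0x6940EC -> emit 69 40 EC, reset; bytes_emitted=6
After char 8 ('E'=4): chars_in_quartet=1 acc=0x4 bytes_emitted=6
After char 9 ('b'=27): chars_in_quartet=2 acc=0x11B bytes_emitted=6
After char 10 ('t'=45): chars_in_quartet=3 acc=0x46ED bytes_emitted=6
After char 11 ('4'=56): chars_in_quartet=4 acc=0x11BB78 -> emit 11 BB 78, reset; bytes_emitted=9
After char 12 ('7'=59): chars_in_quartet=1 acc=0x3B bytes_emitted=9
After char 13 ('Q'=16): chars_in_quartet=2 acc=0xED0 bytes_emitted=9
Padding '==': partial quartet acc=0xED0 -> emit ED; bytes_emitted=10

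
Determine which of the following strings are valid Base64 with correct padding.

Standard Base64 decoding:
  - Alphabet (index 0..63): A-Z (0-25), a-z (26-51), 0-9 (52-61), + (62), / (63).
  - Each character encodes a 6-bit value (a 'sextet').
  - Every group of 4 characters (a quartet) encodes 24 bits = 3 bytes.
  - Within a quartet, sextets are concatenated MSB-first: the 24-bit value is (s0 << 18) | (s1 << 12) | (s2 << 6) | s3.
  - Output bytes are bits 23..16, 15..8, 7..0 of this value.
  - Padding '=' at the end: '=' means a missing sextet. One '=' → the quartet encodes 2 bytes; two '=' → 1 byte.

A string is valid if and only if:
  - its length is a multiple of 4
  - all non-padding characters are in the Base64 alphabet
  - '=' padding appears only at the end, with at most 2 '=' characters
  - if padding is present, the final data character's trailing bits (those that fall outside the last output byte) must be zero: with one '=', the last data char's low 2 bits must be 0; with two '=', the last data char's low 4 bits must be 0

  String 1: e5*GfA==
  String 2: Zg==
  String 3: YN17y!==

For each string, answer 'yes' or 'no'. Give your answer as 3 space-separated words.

String 1: 'e5*GfA==' → invalid (bad char(s): ['*'])
String 2: 'Zg==' → valid
String 3: 'YN17y!==' → invalid (bad char(s): ['!'])

Answer: no yes no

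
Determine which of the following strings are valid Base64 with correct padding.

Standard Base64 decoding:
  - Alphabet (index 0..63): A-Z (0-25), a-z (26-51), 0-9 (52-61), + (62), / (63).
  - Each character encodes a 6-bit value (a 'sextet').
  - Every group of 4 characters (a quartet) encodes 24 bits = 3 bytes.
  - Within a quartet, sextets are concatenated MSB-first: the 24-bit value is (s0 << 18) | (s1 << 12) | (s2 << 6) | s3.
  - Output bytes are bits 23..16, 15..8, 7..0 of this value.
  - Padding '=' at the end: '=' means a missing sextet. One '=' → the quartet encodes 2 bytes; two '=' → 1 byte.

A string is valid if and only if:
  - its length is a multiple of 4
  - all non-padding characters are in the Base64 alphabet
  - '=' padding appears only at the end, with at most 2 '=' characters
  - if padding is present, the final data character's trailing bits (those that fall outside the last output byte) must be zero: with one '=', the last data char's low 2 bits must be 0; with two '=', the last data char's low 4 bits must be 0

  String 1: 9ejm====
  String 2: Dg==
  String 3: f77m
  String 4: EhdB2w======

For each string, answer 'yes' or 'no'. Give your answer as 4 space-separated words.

String 1: '9ejm====' → invalid (4 pad chars (max 2))
String 2: 'Dg==' → valid
String 3: 'f77m' → valid
String 4: 'EhdB2w======' → invalid (6 pad chars (max 2))

Answer: no yes yes no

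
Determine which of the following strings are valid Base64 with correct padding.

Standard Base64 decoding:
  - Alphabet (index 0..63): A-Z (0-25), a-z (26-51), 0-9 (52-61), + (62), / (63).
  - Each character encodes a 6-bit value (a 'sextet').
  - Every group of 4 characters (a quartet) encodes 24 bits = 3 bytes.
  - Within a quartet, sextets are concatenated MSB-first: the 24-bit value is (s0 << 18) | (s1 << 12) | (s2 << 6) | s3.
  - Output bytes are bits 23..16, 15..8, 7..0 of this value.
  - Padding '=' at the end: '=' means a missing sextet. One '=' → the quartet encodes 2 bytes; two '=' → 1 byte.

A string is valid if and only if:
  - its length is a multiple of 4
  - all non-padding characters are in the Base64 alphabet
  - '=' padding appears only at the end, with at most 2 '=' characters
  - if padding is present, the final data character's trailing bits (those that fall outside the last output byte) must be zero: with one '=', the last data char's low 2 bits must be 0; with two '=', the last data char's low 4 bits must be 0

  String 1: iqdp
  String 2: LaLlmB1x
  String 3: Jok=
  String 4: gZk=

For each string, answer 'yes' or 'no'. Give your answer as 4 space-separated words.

Answer: yes yes yes yes

Derivation:
String 1: 'iqdp' → valid
String 2: 'LaLlmB1x' → valid
String 3: 'Jok=' → valid
String 4: 'gZk=' → valid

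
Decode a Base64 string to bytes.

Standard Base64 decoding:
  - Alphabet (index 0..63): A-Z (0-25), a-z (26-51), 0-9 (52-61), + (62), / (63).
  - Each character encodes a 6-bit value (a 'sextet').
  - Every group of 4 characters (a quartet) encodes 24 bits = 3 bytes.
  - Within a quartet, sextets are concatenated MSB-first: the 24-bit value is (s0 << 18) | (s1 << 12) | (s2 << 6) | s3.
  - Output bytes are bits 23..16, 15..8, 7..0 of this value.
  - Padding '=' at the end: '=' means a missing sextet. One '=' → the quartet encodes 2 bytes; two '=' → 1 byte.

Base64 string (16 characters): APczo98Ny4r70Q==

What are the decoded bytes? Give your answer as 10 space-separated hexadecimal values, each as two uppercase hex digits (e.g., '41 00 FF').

After char 0 ('A'=0): chars_in_quartet=1 acc=0x0 bytes_emitted=0
After char 1 ('P'=15): chars_in_quartet=2 acc=0xF bytes_emitted=0
After char 2 ('c'=28): chars_in_quartet=3 acc=0x3DC bytes_emitted=0
After char 3 ('z'=51): chars_in_quartet=4 acc=0xF733 -> emit 00 F7 33, reset; bytes_emitted=3
After char 4 ('o'=40): chars_in_quartet=1 acc=0x28 bytes_emitted=3
After char 5 ('9'=61): chars_in_quartet=2 acc=0xA3D bytes_emitted=3
After char 6 ('8'=60): chars_in_quartet=3 acc=0x28F7C bytes_emitted=3
After char 7 ('N'=13): chars_in_quartet=4 acc=0xA3DF0D -> emit A3 DF 0D, reset; bytes_emitted=6
After char 8 ('y'=50): chars_in_quartet=1 acc=0x32 bytes_emitted=6
After char 9 ('4'=56): chars_in_quartet=2 acc=0xCB8 bytes_emitted=6
After char 10 ('r'=43): chars_in_quartet=3 acc=0x32E2B bytes_emitted=6
After char 11 ('7'=59): chars_in_quartet=4 acc=0xCB8AFB -> emit CB 8A FB, reset; bytes_emitted=9
After char 12 ('0'=52): chars_in_quartet=1 acc=0x34 bytes_emitted=9
After char 13 ('Q'=16): chars_in_quartet=2 acc=0xD10 bytes_emitted=9
Padding '==': partial quartet acc=0xD10 -> emit D1; bytes_emitted=10

Answer: 00 F7 33 A3 DF 0D CB 8A FB D1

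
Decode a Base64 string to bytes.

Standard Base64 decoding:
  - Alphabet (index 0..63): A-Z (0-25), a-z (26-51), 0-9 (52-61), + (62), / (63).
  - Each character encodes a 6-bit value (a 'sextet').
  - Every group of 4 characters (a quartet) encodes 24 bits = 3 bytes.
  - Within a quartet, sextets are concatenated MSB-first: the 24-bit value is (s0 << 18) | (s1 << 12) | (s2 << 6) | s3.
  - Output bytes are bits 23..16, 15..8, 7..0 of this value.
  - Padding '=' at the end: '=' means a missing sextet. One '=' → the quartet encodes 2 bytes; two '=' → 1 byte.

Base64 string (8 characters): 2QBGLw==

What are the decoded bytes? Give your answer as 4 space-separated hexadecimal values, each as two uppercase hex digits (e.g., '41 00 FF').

Answer: D9 00 46 2F

Derivation:
After char 0 ('2'=54): chars_in_quartet=1 acc=0x36 bytes_emitted=0
After char 1 ('Q'=16): chars_in_quartet=2 acc=0xD90 bytes_emitted=0
After char 2 ('B'=1): chars_in_quartet=3 acc=0x36401 bytes_emitted=0
After char 3 ('G'=6): chars_in_quartet=4 acc=0xD90046 -> emit D9 00 46, reset; bytes_emitted=3
After char 4 ('L'=11): chars_in_quartet=1 acc=0xB bytes_emitted=3
After char 5 ('w'=48): chars_in_quartet=2 acc=0x2F0 bytes_emitted=3
Padding '==': partial quartet acc=0x2F0 -> emit 2F; bytes_emitted=4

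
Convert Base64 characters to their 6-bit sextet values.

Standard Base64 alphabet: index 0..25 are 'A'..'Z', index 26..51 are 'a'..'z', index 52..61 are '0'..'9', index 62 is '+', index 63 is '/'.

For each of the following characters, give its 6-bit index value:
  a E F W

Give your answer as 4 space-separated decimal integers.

Answer: 26 4 5 22

Derivation:
'a': a..z range, 26 + ord('a') − ord('a') = 26
'E': A..Z range, ord('E') − ord('A') = 4
'F': A..Z range, ord('F') − ord('A') = 5
'W': A..Z range, ord('W') − ord('A') = 22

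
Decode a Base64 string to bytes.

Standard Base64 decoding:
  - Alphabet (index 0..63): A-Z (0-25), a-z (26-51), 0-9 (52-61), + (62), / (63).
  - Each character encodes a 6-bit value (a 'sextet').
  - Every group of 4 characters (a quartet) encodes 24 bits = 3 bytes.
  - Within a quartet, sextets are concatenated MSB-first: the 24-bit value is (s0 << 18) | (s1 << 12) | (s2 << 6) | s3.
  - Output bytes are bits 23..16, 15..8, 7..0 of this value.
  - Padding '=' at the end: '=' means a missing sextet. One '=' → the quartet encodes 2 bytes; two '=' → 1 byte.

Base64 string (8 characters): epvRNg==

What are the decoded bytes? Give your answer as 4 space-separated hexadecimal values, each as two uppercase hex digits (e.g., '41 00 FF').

After char 0 ('e'=30): chars_in_quartet=1 acc=0x1E bytes_emitted=0
After char 1 ('p'=41): chars_in_quartet=2 acc=0x7A9 bytes_emitted=0
After char 2 ('v'=47): chars_in_quartet=3 acc=0x1EA6F bytes_emitted=0
After char 3 ('R'=17): chars_in_quartet=4 acc=0x7A9BD1 -> emit 7A 9B D1, reset; bytes_emitted=3
After char 4 ('N'=13): chars_in_quartet=1 acc=0xD bytes_emitted=3
After char 5 ('g'=32): chars_in_quartet=2 acc=0x360 bytes_emitted=3
Padding '==': partial quartet acc=0x360 -> emit 36; bytes_emitted=4

Answer: 7A 9B D1 36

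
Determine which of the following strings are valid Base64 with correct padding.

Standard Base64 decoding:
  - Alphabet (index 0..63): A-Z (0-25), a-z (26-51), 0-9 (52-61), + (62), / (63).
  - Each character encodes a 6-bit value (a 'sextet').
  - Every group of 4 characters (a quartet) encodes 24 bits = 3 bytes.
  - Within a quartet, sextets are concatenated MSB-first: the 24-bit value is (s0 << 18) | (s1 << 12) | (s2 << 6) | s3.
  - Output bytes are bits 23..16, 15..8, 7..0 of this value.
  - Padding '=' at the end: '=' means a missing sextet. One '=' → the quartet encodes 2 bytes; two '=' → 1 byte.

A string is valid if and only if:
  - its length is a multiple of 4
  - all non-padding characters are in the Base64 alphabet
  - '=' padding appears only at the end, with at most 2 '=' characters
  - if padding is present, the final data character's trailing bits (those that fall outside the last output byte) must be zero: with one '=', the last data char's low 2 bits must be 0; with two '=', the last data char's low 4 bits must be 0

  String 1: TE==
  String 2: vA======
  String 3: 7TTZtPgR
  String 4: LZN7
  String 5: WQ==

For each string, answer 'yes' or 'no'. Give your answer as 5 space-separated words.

String 1: 'TE==' → invalid (bad trailing bits)
String 2: 'vA======' → invalid (6 pad chars (max 2))
String 3: '7TTZtPgR' → valid
String 4: 'LZN7' → valid
String 5: 'WQ==' → valid

Answer: no no yes yes yes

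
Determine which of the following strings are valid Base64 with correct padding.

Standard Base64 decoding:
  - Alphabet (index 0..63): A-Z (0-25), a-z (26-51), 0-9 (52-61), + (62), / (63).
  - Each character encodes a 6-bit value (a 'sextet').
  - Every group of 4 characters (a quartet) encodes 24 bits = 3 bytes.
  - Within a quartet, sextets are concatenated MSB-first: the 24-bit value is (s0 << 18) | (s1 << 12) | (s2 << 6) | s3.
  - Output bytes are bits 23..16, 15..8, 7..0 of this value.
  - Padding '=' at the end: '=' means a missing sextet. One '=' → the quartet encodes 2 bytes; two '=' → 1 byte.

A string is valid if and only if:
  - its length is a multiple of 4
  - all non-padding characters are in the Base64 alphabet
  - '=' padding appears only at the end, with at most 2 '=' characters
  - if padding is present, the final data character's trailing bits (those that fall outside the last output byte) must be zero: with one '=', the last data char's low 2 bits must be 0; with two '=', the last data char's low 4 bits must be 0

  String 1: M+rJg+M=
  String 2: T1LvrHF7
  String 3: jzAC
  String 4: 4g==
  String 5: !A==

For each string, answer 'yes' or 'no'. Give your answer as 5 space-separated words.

Answer: yes yes yes yes no

Derivation:
String 1: 'M+rJg+M=' → valid
String 2: 'T1LvrHF7' → valid
String 3: 'jzAC' → valid
String 4: '4g==' → valid
String 5: '!A==' → invalid (bad char(s): ['!'])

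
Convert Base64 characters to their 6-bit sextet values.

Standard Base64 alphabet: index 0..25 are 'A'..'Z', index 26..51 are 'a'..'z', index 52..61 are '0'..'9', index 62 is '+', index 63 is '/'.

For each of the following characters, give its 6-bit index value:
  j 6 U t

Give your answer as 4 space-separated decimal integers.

Answer: 35 58 20 45

Derivation:
'j': a..z range, 26 + ord('j') − ord('a') = 35
'6': 0..9 range, 52 + ord('6') − ord('0') = 58
'U': A..Z range, ord('U') − ord('A') = 20
't': a..z range, 26 + ord('t') − ord('a') = 45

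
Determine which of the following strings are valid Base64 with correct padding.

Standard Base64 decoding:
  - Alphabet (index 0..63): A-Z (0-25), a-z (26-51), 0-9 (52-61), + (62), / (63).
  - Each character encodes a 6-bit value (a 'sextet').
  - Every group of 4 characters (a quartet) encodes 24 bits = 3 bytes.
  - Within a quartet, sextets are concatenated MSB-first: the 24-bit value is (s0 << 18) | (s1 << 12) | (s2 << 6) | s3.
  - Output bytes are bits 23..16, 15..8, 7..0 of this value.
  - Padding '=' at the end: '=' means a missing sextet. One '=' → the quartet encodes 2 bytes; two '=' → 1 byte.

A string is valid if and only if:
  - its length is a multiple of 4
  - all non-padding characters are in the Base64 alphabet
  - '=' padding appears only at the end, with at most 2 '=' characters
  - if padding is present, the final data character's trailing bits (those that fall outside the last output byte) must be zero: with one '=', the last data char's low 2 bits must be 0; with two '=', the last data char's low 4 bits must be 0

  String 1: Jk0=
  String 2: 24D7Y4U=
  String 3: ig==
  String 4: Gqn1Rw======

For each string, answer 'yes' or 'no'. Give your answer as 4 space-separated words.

String 1: 'Jk0=' → valid
String 2: '24D7Y4U=' → valid
String 3: 'ig==' → valid
String 4: 'Gqn1Rw======' → invalid (6 pad chars (max 2))

Answer: yes yes yes no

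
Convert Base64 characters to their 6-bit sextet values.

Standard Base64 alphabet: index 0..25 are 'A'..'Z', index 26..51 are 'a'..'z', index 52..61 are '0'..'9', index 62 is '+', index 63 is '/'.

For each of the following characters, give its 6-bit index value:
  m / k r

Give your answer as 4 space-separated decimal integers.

Answer: 38 63 36 43

Derivation:
'm': a..z range, 26 + ord('m') − ord('a') = 38
'/': index 63
'k': a..z range, 26 + ord('k') − ord('a') = 36
'r': a..z range, 26 + ord('r') − ord('a') = 43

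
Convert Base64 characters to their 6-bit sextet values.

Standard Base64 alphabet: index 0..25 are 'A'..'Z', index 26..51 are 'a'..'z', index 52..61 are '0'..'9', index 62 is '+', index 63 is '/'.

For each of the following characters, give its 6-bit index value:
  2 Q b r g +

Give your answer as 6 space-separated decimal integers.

'2': 0..9 range, 52 + ord('2') − ord('0') = 54
'Q': A..Z range, ord('Q') − ord('A') = 16
'b': a..z range, 26 + ord('b') − ord('a') = 27
'r': a..z range, 26 + ord('r') − ord('a') = 43
'g': a..z range, 26 + ord('g') − ord('a') = 32
'+': index 62

Answer: 54 16 27 43 32 62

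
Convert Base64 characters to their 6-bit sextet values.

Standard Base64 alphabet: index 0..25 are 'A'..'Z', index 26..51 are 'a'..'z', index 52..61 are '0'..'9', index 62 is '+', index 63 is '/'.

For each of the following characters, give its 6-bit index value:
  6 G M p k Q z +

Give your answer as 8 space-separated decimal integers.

Answer: 58 6 12 41 36 16 51 62

Derivation:
'6': 0..9 range, 52 + ord('6') − ord('0') = 58
'G': A..Z range, ord('G') − ord('A') = 6
'M': A..Z range, ord('M') − ord('A') = 12
'p': a..z range, 26 + ord('p') − ord('a') = 41
'k': a..z range, 26 + ord('k') − ord('a') = 36
'Q': A..Z range, ord('Q') − ord('A') = 16
'z': a..z range, 26 + ord('z') − ord('a') = 51
'+': index 62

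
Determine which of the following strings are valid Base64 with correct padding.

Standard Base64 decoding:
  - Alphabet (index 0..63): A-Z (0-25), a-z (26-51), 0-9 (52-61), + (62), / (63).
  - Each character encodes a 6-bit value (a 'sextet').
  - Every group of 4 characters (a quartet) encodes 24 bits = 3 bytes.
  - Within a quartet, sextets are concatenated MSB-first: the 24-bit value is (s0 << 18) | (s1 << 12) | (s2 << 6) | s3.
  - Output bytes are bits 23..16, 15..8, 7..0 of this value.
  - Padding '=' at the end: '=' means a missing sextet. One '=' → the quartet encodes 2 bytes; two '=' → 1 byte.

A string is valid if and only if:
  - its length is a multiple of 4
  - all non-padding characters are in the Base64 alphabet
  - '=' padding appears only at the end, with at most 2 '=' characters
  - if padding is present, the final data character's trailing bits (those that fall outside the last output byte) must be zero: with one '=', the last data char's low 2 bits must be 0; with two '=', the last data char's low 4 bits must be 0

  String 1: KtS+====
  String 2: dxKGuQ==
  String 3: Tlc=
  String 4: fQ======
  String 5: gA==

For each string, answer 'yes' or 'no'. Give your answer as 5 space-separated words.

String 1: 'KtS+====' → invalid (4 pad chars (max 2))
String 2: 'dxKGuQ==' → valid
String 3: 'Tlc=' → valid
String 4: 'fQ======' → invalid (6 pad chars (max 2))
String 5: 'gA==' → valid

Answer: no yes yes no yes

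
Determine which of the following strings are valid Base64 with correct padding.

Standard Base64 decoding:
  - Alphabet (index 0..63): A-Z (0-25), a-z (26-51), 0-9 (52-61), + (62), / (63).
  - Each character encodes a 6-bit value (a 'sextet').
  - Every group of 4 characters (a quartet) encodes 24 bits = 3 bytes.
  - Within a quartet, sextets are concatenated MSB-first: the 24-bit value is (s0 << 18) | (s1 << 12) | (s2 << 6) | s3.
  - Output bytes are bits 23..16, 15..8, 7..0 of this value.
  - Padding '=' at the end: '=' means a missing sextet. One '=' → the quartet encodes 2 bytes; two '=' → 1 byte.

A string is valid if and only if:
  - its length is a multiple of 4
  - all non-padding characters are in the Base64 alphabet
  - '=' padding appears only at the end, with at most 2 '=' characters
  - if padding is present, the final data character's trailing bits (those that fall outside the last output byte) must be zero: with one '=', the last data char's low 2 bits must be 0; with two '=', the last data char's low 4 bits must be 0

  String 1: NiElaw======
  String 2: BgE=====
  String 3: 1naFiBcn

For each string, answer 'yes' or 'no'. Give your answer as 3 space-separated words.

String 1: 'NiElaw======' → invalid (6 pad chars (max 2))
String 2: 'BgE=====' → invalid (5 pad chars (max 2))
String 3: '1naFiBcn' → valid

Answer: no no yes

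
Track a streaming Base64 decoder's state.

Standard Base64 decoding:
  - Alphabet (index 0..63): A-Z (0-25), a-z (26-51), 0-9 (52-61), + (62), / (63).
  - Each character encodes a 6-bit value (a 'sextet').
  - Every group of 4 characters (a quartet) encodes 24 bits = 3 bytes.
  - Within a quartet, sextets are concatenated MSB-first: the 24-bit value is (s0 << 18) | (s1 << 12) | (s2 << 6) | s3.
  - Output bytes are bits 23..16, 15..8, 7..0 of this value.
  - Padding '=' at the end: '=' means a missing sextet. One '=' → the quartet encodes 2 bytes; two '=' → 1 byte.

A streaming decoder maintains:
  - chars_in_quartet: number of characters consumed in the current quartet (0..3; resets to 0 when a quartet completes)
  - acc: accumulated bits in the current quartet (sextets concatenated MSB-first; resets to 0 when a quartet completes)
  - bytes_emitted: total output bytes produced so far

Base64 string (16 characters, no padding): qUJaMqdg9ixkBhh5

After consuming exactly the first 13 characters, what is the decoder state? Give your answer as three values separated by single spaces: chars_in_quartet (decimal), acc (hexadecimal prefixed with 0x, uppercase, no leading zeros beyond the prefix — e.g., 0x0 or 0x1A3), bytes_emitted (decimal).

Answer: 1 0x1 9

Derivation:
After char 0 ('q'=42): chars_in_quartet=1 acc=0x2A bytes_emitted=0
After char 1 ('U'=20): chars_in_quartet=2 acc=0xA94 bytes_emitted=0
After char 2 ('J'=9): chars_in_quartet=3 acc=0x2A509 bytes_emitted=0
After char 3 ('a'=26): chars_in_quartet=4 acc=0xA9425A -> emit A9 42 5A, reset; bytes_emitted=3
After char 4 ('M'=12): chars_in_quartet=1 acc=0xC bytes_emitted=3
After char 5 ('q'=42): chars_in_quartet=2 acc=0x32A bytes_emitted=3
After char 6 ('d'=29): chars_in_quartet=3 acc=0xCA9D bytes_emitted=3
After char 7 ('g'=32): chars_in_quartet=4 acc=0x32A760 -> emit 32 A7 60, reset; bytes_emitted=6
After char 8 ('9'=61): chars_in_quartet=1 acc=0x3D bytes_emitted=6
After char 9 ('i'=34): chars_in_quartet=2 acc=0xF62 bytes_emitted=6
After char 10 ('x'=49): chars_in_quartet=3 acc=0x3D8B1 bytes_emitted=6
After char 11 ('k'=36): chars_in_quartet=4 acc=0xF62C64 -> emit F6 2C 64, reset; bytes_emitted=9
After char 12 ('B'=1): chars_in_quartet=1 acc=0x1 bytes_emitted=9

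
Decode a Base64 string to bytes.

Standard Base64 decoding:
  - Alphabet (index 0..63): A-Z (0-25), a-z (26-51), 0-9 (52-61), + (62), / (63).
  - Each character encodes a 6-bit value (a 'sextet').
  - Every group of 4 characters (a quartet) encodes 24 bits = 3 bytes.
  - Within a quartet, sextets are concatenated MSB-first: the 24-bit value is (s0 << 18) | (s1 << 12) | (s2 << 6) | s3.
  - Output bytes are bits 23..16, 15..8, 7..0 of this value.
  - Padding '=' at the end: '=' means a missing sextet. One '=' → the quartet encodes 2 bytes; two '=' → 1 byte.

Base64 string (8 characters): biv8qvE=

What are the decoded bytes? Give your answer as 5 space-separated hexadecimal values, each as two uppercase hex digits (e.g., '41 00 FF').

Answer: 6E 2B FC AA F1

Derivation:
After char 0 ('b'=27): chars_in_quartet=1 acc=0x1B bytes_emitted=0
After char 1 ('i'=34): chars_in_quartet=2 acc=0x6E2 bytes_emitted=0
After char 2 ('v'=47): chars_in_quartet=3 acc=0x1B8AF bytes_emitted=0
After char 3 ('8'=60): chars_in_quartet=4 acc=0x6E2BFC -> emit 6E 2B FC, reset; bytes_emitted=3
After char 4 ('q'=42): chars_in_quartet=1 acc=0x2A bytes_emitted=3
After char 5 ('v'=47): chars_in_quartet=2 acc=0xAAF bytes_emitted=3
After char 6 ('E'=4): chars_in_quartet=3 acc=0x2ABC4 bytes_emitted=3
Padding '=': partial quartet acc=0x2ABC4 -> emit AA F1; bytes_emitted=5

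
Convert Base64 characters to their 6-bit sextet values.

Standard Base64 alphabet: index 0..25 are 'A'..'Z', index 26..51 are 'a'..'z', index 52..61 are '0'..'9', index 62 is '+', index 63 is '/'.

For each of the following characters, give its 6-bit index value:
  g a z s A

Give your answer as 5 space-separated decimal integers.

'g': a..z range, 26 + ord('g') − ord('a') = 32
'a': a..z range, 26 + ord('a') − ord('a') = 26
'z': a..z range, 26 + ord('z') − ord('a') = 51
's': a..z range, 26 + ord('s') − ord('a') = 44
'A': A..Z range, ord('A') − ord('A') = 0

Answer: 32 26 51 44 0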